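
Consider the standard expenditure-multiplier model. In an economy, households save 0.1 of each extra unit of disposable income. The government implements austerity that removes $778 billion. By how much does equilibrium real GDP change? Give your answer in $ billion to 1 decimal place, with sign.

MPC = 1 − MPS = 1 − 0.1 = 0.9.
Expenditure multiplier = 1/(1 − MPC) = 1/(1 − 0.9) = 1/0.1 = 10.
ΔY = k × ΔG = (−$778 billion) / 0.1 = −$7,780 billion.

−$7,780.0 billion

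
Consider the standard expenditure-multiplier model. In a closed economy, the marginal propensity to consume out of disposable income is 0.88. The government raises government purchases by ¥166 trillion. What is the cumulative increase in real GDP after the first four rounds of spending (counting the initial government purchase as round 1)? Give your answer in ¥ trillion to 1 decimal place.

Round 1 adds ΔG = ¥166 trillion; each later round is MPC = 0.88 times the previous.
After 4 rounds: 166 + 146.08 + 128.5504 + 113.124352 = ΔG·(1 − c^4)/(1 − c) = 166 × (1 − 0.59969536)/0.12 ≈ ¥553.8 trillion.

¥553.8 trillion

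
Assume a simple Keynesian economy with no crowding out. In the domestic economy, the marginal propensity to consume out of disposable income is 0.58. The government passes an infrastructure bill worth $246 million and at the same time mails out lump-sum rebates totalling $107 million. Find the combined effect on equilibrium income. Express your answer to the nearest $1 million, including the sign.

Expenditure multiplier = 1/(1 − MPC) = 1/(1 − 0.58) = 1/0.42 ≈ 2.381.
ΔG contributes k·ΔG = (+$246 million) / 0.42 ≈ +$585.7 million.
ΔT of −$107 million changes first-round spending by −c·ΔT = +$62.06 million, contributing k·(−c·ΔT) = (+$62.06 million) / 0.42 ≈ +$147.8 million.
Net ΔY = k(ΔG − c·ΔT) = (+$308.06 million) / 0.42 ≈ +$733 million.

+$733 million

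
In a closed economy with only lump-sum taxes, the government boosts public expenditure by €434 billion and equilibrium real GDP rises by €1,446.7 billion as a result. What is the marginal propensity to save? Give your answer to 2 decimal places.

0.30

Implied spending multiplier k = ΔY/ΔG = 1,446.7/434 ≈ 3.3334.
Since k = 1/(1 − MPC), MPC = 1 − 1/k = 1 − ΔG/ΔY = 1 − 434/1,446.7 ≈ 0.70.
MPS = 1 − MPC = 0.30.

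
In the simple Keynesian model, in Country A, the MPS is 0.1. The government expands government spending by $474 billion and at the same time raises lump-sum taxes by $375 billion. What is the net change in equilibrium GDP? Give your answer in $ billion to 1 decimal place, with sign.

MPC = 1 − MPS = 1 − 0.1 = 0.9.
Expenditure multiplier = 1/(1 − MPC) = 1/(1 − 0.9) = 1/0.1 = 10.
ΔG contributes k·ΔG = (+$474 billion) / 0.1 = +$4,740 billion.
ΔT of +$375 billion changes first-round spending by −c·ΔT = −$337.5 billion, contributing k·(−c·ΔT) = (−$337.5 billion) / 0.1 = −$3,375 billion.
Net ΔY = k(ΔG − c·ΔT) = (+$136.5 billion) / 0.1 = +$1,365 billion.

+$1,365.0 billion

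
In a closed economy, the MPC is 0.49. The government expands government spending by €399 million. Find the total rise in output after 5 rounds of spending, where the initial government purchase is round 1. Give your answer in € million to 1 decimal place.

€760.3 million

Round 1 adds ΔG = €399 million; each later round is MPC = 0.49 times the previous.
After 5 rounds: 399 + 195.51 + 95.7999 + 46.941951 + 23.00155599 = ΔG·(1 − c^5)/(1 − c) = 399 × (1 − 0.0282475249)/0.51 ≈ €760.3 million.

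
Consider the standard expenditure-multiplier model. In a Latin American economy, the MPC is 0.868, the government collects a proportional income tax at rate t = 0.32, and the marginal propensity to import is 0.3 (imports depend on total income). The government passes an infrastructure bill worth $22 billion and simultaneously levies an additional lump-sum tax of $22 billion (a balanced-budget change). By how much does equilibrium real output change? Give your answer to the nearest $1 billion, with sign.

+$4 billion

Expenditure multiplier = 1/(1 − c(1−t) + m) = 1/(1 − 0.868×0.68 + 0.3) = 1/0.70976 ≈ 1.409.
ΔG contributes k·ΔG = (+$22 billion) / 0.70976 ≈ +$31 billion.
ΔT of +$22 billion changes first-round spending by −c·ΔT = −$19.096 billion, contributing k·(−c·ΔT) = (−$19.096 billion) / 0.70976 ≈ −$26.9 billion.
Net ΔY = k(ΔG − c·ΔT) = (+$2.904 billion) / 0.70976 ≈ +$4 billion.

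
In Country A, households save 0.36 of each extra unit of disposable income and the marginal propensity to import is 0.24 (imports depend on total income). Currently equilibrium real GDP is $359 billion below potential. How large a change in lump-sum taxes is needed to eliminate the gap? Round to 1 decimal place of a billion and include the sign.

−$336.6 billion

MPC = 1 − MPS = 1 − 0.36 = 0.64.
Spending multiplier = 1/(1 − c + m) = 1/(1 − 0.64 + 0.24) = 1/0.6 ≈ 1.667.
Tax multiplier = −c·k = −0.64/0.6 ≈ −1.067. Need ΔY = +$359 billion, so ΔT = ΔY/(−c·k) = −(+$359 billion) × 0.6 / 0.64 ≈ −$336.6 billion.
The government should cut lump-sum taxes by $336.6 billion.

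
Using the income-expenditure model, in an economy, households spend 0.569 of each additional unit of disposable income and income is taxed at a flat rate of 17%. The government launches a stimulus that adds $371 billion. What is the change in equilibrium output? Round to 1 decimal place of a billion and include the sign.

+$703.0 billion

Spending multiplier = 1/(1 − c(1−t)) = 1/(1 − 0.569×0.83) = 1/0.52773 ≈ 1.895.
ΔY = k × ΔG = (+$371 billion) / 0.52773 ≈ +$703 billion.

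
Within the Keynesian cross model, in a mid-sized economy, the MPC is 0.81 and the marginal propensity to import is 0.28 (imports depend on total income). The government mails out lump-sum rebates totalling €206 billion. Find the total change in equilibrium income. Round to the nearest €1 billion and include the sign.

A lump-sum tax change of −€206 billion shifts disposable income by +€206 billion; first-round consumption changes by −c × ΔT = −0.81 × (−€206 billion) = +€166.86 billion.
Expenditure multiplier = 1/(1 − c + m) = 1/(1 − 0.81 + 0.28) = 1/0.47 ≈ 2.128.
The tax multiplier is −c × k ≈ −1.723, so ΔY = k × (−c·ΔT) = (+€166.86 billion) / 0.47 ≈ +€355 billion.

+€355 billion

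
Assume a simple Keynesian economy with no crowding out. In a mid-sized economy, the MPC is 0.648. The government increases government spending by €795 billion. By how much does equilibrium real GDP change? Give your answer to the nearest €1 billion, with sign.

Expenditure multiplier = 1/(1 − MPC) = 1/(1 − 0.648) = 1/0.352 ≈ 2.841.
ΔY = k × ΔG = (+€795 billion) / 0.352 ≈ +€2,259 billion.

+€2,259 billion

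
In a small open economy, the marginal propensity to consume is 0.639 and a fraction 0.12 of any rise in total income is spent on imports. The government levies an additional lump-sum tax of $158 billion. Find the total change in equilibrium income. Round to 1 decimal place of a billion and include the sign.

A lump-sum tax change of +$158 billion shifts disposable income by −$158 billion; first-round consumption changes by −c × ΔT = −0.639 × (+$158 billion) = −$100.962 billion.
Expenditure multiplier = 1/(1 − c + m) = 1/(1 − 0.639 + 0.12) = 1/0.481 ≈ 2.079.
The tax multiplier is −c × k ≈ −1.328, so ΔY = k × (−c·ΔT) = (−$100.962 billion) / 0.481 ≈ −$209.9 billion.

−$209.9 billion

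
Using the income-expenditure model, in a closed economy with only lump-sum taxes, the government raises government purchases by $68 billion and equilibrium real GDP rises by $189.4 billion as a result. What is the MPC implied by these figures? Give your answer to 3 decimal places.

0.641

Implied spending multiplier k = ΔY/ΔG = 189.4/68 ≈ 2.7853.
Since k = 1/(1 − MPC), MPC = 1 − 1/k = 1 − ΔG/ΔY = 1 − 68/189.4 ≈ 0.641.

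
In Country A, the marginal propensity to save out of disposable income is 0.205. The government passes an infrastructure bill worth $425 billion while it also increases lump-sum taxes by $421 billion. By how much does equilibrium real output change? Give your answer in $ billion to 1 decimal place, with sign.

+$440.5 billion

MPC = 1 − MPS = 1 − 0.205 = 0.795.
Expenditure multiplier = 1/(1 − MPC) = 1/(1 − 0.795) = 1/0.205 ≈ 4.878.
ΔG contributes k·ΔG = (+$425 billion) / 0.205 ≈ +$2,073.2 billion.
ΔT of +$421 billion changes first-round spending by −c·ΔT = −$334.695 billion, contributing k·(−c·ΔT) = (−$334.695 billion) / 0.205 ≈ −$1,632.7 billion.
Net ΔY = k(ΔG − c·ΔT) = (+$90.305 billion) / 0.205 ≈ +$440.5 billion.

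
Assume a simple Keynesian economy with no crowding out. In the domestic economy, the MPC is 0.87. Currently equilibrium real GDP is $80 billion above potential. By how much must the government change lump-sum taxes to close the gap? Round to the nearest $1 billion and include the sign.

+$12 billion

Spending multiplier = 1/(1 − MPC) = 1/(1 − 0.87) = 1/0.13 ≈ 7.692.
Tax multiplier = −c·k = −0.87/0.13 ≈ −6.692. Need ΔY = −$80 billion, so ΔT = ΔY/(−c·k) = −(−$80 billion) × 0.13 / 0.87 ≈ +$12 billion.
The government should raise lump-sum taxes by $12 billion.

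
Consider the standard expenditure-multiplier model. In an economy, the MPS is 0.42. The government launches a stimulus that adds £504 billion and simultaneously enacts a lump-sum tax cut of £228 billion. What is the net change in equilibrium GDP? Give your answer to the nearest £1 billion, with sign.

+£1,515 billion

MPC = 1 − MPS = 1 − 0.42 = 0.58.
Expenditure multiplier = 1/(1 − MPC) = 1/(1 − 0.58) = 1/0.42 ≈ 2.381.
ΔG contributes k·ΔG = (+£504 billion) / 0.42 = +£1,200 billion.
ΔT of −£228 billion changes first-round spending by −c·ΔT = +£132.24 billion, contributing k·(−c·ΔT) = (+£132.24 billion) / 0.42 ≈ +£314.9 billion.
Net ΔY = k(ΔG − c·ΔT) = (+£636.24 billion) / 0.42 ≈ +£1,515 billion.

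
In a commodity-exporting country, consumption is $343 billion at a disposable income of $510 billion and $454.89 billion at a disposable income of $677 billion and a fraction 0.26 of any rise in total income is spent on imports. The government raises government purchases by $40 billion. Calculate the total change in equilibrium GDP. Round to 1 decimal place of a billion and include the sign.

MPC = ΔC/ΔYd = (454.89 − 343)/(677 − 510) = 111.89/167 = 0.67.
Expenditure multiplier = 1/(1 − c + m) = 1/(1 − 0.67 + 0.26) = 1/0.59 ≈ 1.695.
ΔY = k × ΔG = (+$40 billion) / 0.59 ≈ +$67.8 billion.

+$67.8 billion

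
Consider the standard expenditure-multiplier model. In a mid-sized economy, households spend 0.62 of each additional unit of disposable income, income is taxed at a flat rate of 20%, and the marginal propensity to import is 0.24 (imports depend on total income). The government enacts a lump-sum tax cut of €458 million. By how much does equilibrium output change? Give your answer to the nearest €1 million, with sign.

A lump-sum tax change of −€458 million shifts disposable income by +€458 million; first-round consumption changes by −c × ΔT = −0.62 × (−€458 million) = +€283.96 million.
Expenditure multiplier = 1/(1 − c(1−t) + m) = 1/(1 − 0.62×0.8 + 0.24) = 1/0.744 ≈ 1.344.
The tax multiplier is −c × k ≈ −0.833, so ΔY = k × (−c·ΔT) = (+€283.96 million) / 0.744 ≈ +€382 million.

+€382 million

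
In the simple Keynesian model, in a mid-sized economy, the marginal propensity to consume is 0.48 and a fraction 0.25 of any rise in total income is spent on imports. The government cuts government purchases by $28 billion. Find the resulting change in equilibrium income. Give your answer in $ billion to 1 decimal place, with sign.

−$36.4 billion

Expenditure multiplier = 1/(1 − c + m) = 1/(1 − 0.48 + 0.25) = 1/0.77 ≈ 1.299.
ΔY = k × ΔG = (−$28 billion) / 0.77 ≈ −$36.4 billion.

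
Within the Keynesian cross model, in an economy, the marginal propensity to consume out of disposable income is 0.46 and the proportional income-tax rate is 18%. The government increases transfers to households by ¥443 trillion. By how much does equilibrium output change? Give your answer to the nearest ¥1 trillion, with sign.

+¥327 trillion

The transfer change shifts disposable income by +¥443 trillion, so first-round consumption changes by c·ΔTR = 0.46 × (+¥443 trillion) = +¥203.78 trillion.
Expenditure multiplier = 1/(1 − c(1−t)) = 1/(1 − 0.46×0.82) = 1/0.6228 ≈ 1.606.
The transfer multiplier is c × k ≈ 0.739, so ΔY = k × (c·ΔTR) = (+¥203.78 trillion) / 0.6228 ≈ +¥327 trillion.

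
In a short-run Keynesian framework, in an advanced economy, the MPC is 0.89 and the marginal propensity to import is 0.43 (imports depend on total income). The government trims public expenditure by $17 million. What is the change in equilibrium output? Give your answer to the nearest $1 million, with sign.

−$31 million

Expenditure multiplier = 1/(1 − c + m) = 1/(1 − 0.89 + 0.43) = 1/0.54 ≈ 1.852.
ΔY = k × ΔG = (−$17 million) / 0.54 ≈ −$31 million.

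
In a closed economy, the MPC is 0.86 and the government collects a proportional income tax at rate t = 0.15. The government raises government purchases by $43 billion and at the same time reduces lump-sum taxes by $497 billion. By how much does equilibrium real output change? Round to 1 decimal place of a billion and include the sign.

Expenditure multiplier = 1/(1 − c(1−t)) = 1/(1 − 0.86×0.85) = 1/0.269 ≈ 3.717.
ΔG contributes k·ΔG = (+$43 billion) / 0.269 ≈ +$159.9 billion.
ΔT of −$497 billion changes first-round spending by −c·ΔT = +$427.42 billion, contributing k·(−c·ΔT) = (+$427.42 billion) / 0.269 ≈ +$1,588.9 billion.
Net ΔY = k(ΔG − c·ΔT) = (+$470.42 billion) / 0.269 ≈ +$1,748.8 billion.

+$1,748.8 billion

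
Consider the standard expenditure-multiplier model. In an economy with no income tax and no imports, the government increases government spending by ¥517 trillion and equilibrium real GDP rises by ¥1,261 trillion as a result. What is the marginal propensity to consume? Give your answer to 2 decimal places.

Implied spending multiplier k = ΔY/ΔG = 1,261/517 ≈ 2.4391.
Since k = 1/(1 − MPC), MPC = 1 − 1/k = 1 − ΔG/ΔY = 1 − 517/1,261 ≈ 0.59.

0.59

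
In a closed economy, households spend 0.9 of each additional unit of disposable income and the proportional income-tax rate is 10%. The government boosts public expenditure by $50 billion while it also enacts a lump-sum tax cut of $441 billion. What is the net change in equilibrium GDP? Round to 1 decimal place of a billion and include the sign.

+$2,352.1 billion

Expenditure multiplier = 1/(1 − c(1−t)) = 1/(1 − 0.9×0.9) = 1/0.19 ≈ 5.263.
ΔG contributes k·ΔG = (+$50 billion) / 0.19 ≈ +$263.2 billion.
ΔT of −$441 billion changes first-round spending by −c·ΔT = +$396.9 billion, contributing k·(−c·ΔT) = (+$396.9 billion) / 0.19 ≈ +$2,088.9 billion.
Net ΔY = k(ΔG − c·ΔT) = (+$446.9 billion) / 0.19 ≈ +$2,352.1 billion.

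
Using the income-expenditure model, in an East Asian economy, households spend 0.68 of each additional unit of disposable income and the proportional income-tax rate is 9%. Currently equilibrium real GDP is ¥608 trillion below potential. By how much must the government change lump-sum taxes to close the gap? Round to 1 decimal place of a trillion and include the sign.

Spending multiplier = 1/(1 − c(1−t)) = 1/(1 − 0.68×0.91) = 1/0.3812 ≈ 2.623.
Tax multiplier = −c·k = −0.68/0.3812 ≈ −1.784. Need ΔY = +¥608 trillion, so ΔT = ΔY/(−c·k) = −(+¥608 trillion) × 0.3812 / 0.68 ≈ −¥340.8 trillion.
The government should cut lump-sum taxes by ¥340.8 trillion.

−¥340.8 trillion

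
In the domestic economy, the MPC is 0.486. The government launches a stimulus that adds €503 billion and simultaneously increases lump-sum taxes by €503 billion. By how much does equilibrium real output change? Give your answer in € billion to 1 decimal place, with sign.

+€503.0 billion

Expenditure multiplier = 1/(1 − MPC) = 1/(1 − 0.486) = 1/0.514 ≈ 1.946.
ΔG contributes k·ΔG = (+€503 billion) / 0.514 ≈ +€978.6 billion.
ΔT of +€503 billion changes first-round spending by −c·ΔT = −€244.458 billion, contributing k·(−c·ΔT) = (−€244.458 billion) / 0.514 ≈ −€475.6 billion.
With ΔG = ΔT and no other leakages, the balanced-budget multiplier is 1, so ΔY = ΔG = +€503 billion.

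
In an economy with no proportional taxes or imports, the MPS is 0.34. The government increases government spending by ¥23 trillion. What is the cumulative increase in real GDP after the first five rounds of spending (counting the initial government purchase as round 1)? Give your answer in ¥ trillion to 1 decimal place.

MPC = 1 − MPS = 1 − 0.34 = 0.66.
Round 1 adds ΔG = ¥23 trillion; each later round is MPC = 0.66 times the previous.
After 5 rounds: 23 + 15.18 + 10.0188 + 6.612408 + 4.36418928 = ΔG·(1 − c^5)/(1 − c) = 23 × (1 − 0.1252332576)/0.34 ≈ ¥59.2 trillion.

¥59.2 trillion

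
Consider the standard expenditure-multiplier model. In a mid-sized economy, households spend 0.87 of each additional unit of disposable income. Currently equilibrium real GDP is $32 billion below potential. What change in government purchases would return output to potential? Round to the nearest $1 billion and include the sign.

+$4 billion

Spending multiplier = 1/(1 − MPC) = 1/(1 − 0.87) = 1/0.13 ≈ 7.692.
Need ΔY = +$32 billion, so ΔG = ΔY/k = (+$32 billion) × 0.13 ≈ +$4 billion.
The government should increase government purchases by $4 billion.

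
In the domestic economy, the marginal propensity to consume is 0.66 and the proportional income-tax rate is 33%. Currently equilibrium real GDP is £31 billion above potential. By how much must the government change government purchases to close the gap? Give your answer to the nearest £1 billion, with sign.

Spending multiplier = 1/(1 − c(1−t)) = 1/(1 − 0.66×0.67) = 1/0.5578 ≈ 1.793.
Need ΔY = −£31 billion, so ΔG = ΔY/k = (−£31 billion) × 0.5578 ≈ −£17 billion.
The government should cut government purchases by £17 billion.

−£17 billion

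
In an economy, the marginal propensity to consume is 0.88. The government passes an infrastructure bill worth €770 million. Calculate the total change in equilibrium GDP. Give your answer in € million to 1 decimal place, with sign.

Spending multiplier = 1/(1 − MPC) = 1/(1 − 0.88) = 1/0.12 ≈ 8.333.
ΔY = k × ΔG = (+€770 million) / 0.12 ≈ +€6,416.7 million.

+€6,416.7 million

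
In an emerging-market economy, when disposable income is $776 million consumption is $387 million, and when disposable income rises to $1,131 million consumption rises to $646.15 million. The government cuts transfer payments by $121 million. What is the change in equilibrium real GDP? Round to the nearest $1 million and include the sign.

MPC = ΔC/ΔYd = (646.15 − 387)/(1,131 − 776) = 259.15/355 = 0.73.
The transfer change shifts disposable income by −$121 million, so first-round consumption changes by c·ΔTR = 0.73 × (−$121 million) = −$88.33 million.
Expenditure multiplier = 1/(1 − MPC) = 1/(1 − 0.73) = 1/0.27 ≈ 3.704.
The transfer multiplier is c × k ≈ 2.704, so ΔY = k × (c·ΔTR) = (−$88.33 million) / 0.27 ≈ −$327 million.

−$327 million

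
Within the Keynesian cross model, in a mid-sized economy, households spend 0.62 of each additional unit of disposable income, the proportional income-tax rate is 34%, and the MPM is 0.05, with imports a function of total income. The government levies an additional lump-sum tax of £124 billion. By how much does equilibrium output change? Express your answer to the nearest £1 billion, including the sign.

A lump-sum tax change of +£124 billion shifts disposable income by −£124 billion; first-round consumption changes by −c × ΔT = −0.62 × (+£124 billion) = −£76.88 billion.
Expenditure multiplier = 1/(1 − c(1−t) + m) = 1/(1 − 0.62×0.66 + 0.05) = 1/0.6408 ≈ 1.561.
The tax multiplier is −c × k ≈ −0.968, so ΔY = k × (−c·ΔT) = (−£76.88 billion) / 0.6408 ≈ −£120 billion.

−£120 billion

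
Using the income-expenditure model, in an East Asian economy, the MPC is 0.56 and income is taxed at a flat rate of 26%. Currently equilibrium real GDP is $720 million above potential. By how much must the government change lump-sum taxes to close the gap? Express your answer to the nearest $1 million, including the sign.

Spending multiplier = 1/(1 − c(1−t)) = 1/(1 − 0.56×0.74) = 1/0.5856 ≈ 1.708.
Tax multiplier = −c·k = −0.56/0.5856 ≈ −0.956. Need ΔY = −$720 million, so ΔT = ΔY/(−c·k) = −(−$720 million) × 0.5856 / 0.56 ≈ +$753 million.
The government should raise lump-sum taxes by $753 million.

+$753 million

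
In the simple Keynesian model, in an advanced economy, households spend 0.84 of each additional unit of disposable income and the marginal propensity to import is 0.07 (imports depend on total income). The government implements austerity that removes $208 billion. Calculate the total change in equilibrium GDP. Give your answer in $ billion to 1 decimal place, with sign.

−$904.3 billion

Spending multiplier = 1/(1 − c + m) = 1/(1 − 0.84 + 0.07) = 1/0.23 ≈ 4.348.
ΔY = k × ΔG = (−$208 billion) / 0.23 ≈ −$904.3 billion.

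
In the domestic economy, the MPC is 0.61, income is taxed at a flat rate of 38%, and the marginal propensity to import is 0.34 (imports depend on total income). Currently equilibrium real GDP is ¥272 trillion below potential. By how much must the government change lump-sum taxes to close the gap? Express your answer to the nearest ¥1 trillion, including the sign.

−¥429 trillion

Spending multiplier = 1/(1 − c(1−t) + m) = 1/(1 − 0.61×0.62 + 0.34) = 1/0.9618 ≈ 1.04.
Tax multiplier = −c·k = −0.61/0.9618 ≈ −0.634. Need ΔY = +¥272 trillion, so ΔT = ΔY/(−c·k) = −(+¥272 trillion) × 0.9618 / 0.61 ≈ −¥429 trillion.
The government should cut lump-sum taxes by ¥429 trillion.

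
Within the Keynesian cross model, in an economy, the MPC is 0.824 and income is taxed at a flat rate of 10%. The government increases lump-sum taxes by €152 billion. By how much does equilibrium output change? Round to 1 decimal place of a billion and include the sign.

−€484.7 billion

A lump-sum tax change of +€152 billion shifts disposable income by −€152 billion; first-round consumption changes by −c × ΔT = −0.824 × (+€152 billion) = −€125.248 billion.
Expenditure multiplier = 1/(1 − c(1−t)) = 1/(1 − 0.824×0.9) = 1/0.2584 ≈ 3.87.
The tax multiplier is −c × k ≈ −3.189, so ΔY = k × (−c·ΔT) = (−€125.248 billion) / 0.2584 ≈ −€484.7 billion.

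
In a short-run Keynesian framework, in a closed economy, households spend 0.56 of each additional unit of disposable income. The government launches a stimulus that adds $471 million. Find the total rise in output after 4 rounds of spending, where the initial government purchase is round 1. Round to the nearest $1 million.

$965 million

Round 1 adds ΔG = $471 million; each later round is MPC = 0.56 times the previous.
After 4 rounds: 471 + 263.76 + 147.7056 + 82.715136 = ΔG·(1 − c^4)/(1 − c) = 471 × (1 − 0.09834496)/0.44 ≈ $965 million.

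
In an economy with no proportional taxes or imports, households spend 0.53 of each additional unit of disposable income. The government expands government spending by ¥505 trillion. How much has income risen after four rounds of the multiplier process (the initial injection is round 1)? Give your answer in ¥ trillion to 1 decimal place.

Round 1 adds ΔG = ¥505 trillion; each later round is MPC = 0.53 times the previous.
After 4 rounds: 505 + 267.65 + 141.8545 + 75.182885 = ΔG·(1 − c^4)/(1 − c) = 505 × (1 − 0.07890481)/0.47 ≈ ¥989.7 trillion.

¥989.7 trillion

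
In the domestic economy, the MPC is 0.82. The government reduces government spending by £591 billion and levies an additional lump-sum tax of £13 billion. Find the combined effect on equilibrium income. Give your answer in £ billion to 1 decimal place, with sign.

−£3,342.6 billion

Expenditure multiplier = 1/(1 − MPC) = 1/(1 − 0.82) = 1/0.18 ≈ 5.556.
ΔG contributes k·ΔG = (−£591 billion) / 0.18 ≈ −£3,283.3 billion.
ΔT of +£13 billion changes first-round spending by −c·ΔT = −£10.66 billion, contributing k·(−c·ΔT) = (−£10.66 billion) / 0.18 ≈ −£59.2 billion.
Net ΔY = k(ΔG − c·ΔT) = (−£601.66 billion) / 0.18 ≈ −£3,342.6 billion.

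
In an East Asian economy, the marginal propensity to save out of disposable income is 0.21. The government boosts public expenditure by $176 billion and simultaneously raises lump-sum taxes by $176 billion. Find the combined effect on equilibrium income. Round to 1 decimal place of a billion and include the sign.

MPC = 1 − MPS = 1 − 0.21 = 0.79.
Expenditure multiplier = 1/(1 − MPC) = 1/(1 − 0.79) = 1/0.21 ≈ 4.762.
ΔG contributes k·ΔG = (+$176 billion) / 0.21 ≈ +$838.1 billion.
ΔT of +$176 billion changes first-round spending by −c·ΔT = −$139.04 billion, contributing k·(−c·ΔT) = (−$139.04 billion) / 0.21 ≈ −$662.1 billion.
With ΔG = ΔT and no other leakages, the balanced-budget multiplier is 1, so ΔY = ΔG = +$176 billion.

+$176.0 billion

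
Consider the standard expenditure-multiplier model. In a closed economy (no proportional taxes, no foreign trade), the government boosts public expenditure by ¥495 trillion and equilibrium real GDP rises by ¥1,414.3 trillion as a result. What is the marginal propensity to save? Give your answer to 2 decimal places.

Implied spending multiplier k = ΔY/ΔG = 1,414.3/495 ≈ 2.8572.
Since k = 1/(1 − MPC), MPC = 1 − 1/k = 1 − ΔG/ΔY = 1 − 495/1,414.3 ≈ 0.65.
MPS = 1 − MPC = 0.35.

0.35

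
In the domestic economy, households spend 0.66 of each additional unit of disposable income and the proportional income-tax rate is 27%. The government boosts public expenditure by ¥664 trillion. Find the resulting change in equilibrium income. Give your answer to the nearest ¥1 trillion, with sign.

Expenditure multiplier = 1/(1 − c(1−t)) = 1/(1 − 0.66×0.73) = 1/0.5182 ≈ 1.93.
ΔY = k × ΔG = (+¥664 trillion) / 0.5182 ≈ +¥1,281 trillion.

+¥1,281 trillion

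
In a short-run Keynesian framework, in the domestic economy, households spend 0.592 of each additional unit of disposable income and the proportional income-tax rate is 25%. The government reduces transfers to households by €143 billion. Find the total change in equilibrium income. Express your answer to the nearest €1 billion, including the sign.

The transfer change shifts disposable income by −€143 billion, so first-round consumption changes by c·ΔTR = 0.592 × (−€143 billion) = −€84.656 billion.
Expenditure multiplier = 1/(1 − c(1−t)) = 1/(1 − 0.592×0.75) = 1/0.556 ≈ 1.799.
The transfer multiplier is c × k ≈ 1.065, so ΔY = k × (c·ΔTR) = (−€84.656 billion) / 0.556 ≈ −€152 billion.

−€152 billion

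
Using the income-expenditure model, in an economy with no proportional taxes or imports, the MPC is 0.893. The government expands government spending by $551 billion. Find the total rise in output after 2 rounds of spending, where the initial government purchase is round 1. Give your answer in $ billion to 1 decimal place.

Round 1 adds ΔG = $551 billion; each later round is MPC = 0.893 times the previous.
After 2 rounds: 551 + 492.043 = ΔG·(1 − c^2)/(1 − c) = 551 × (1 − 0.797449)/0.107 ≈ $1,043 billion.

$1,043.0 billion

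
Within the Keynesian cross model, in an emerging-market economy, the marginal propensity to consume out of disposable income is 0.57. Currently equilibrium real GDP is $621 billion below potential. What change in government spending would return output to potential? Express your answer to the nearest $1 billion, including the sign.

+$267 billion

Spending multiplier = 1/(1 − MPC) = 1/(1 − 0.57) = 1/0.43 ≈ 2.326.
Need ΔY = +$621 billion, so ΔG = ΔY/k = (+$621 billion) × 0.43 ≈ +$267 billion.
The government should increase government spending by $267 billion.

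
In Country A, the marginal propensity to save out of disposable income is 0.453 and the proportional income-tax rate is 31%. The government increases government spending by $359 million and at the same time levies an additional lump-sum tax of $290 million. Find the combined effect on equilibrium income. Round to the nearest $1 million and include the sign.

+$322 million

MPC = 1 − MPS = 1 − 0.453 = 0.547.
Expenditure multiplier = 1/(1 − c(1−t)) = 1/(1 − 0.547×0.69) = 1/0.62257 ≈ 1.606.
ΔG contributes k·ΔG = (+$359 million) / 0.62257 ≈ +$576.6 million.
ΔT of +$290 million changes first-round spending by −c·ΔT = −$158.63 million, contributing k·(−c·ΔT) = (−$158.63 million) / 0.62257 ≈ −$254.8 million.
Net ΔY = k(ΔG − c·ΔT) = (+$200.37 million) / 0.62257 ≈ +$322 million.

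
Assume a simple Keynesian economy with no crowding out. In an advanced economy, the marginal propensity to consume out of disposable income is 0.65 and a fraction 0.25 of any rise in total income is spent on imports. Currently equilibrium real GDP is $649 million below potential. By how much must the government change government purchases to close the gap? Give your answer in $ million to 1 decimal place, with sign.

Spending multiplier = 1/(1 − c + m) = 1/(1 − 0.65 + 0.25) = 1/0.6 ≈ 1.667.
Need ΔY = +$649 million, so ΔG = ΔY/k = (+$649 million) × 0.6 = +$389.4 million.
The government should increase government purchases by $389.4 million.

+$389.4 million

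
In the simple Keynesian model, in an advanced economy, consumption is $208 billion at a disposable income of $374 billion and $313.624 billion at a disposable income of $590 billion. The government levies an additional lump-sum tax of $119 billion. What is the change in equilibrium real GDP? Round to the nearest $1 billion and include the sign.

MPC = ΔC/ΔYd = (313.624 − 208)/(590 − 374) = 105.624/216 = 0.489.
A lump-sum tax change of +$119 billion shifts disposable income by −$119 billion; first-round consumption changes by −c × ΔT = −0.489 × (+$119 billion) = −$58.191 billion.
Expenditure multiplier = 1/(1 − MPC) = 1/(1 − 0.489) = 1/0.511 ≈ 1.957.
The tax multiplier is −c × k ≈ −0.957, so ΔY = k × (−c·ΔT) = (−$58.191 billion) / 0.511 ≈ −$114 billion.

−$114 billion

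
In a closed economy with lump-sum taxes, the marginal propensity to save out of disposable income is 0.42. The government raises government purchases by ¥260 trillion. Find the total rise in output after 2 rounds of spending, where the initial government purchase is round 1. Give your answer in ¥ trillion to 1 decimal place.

MPC = 1 − MPS = 1 − 0.42 = 0.58.
Round 1 adds ΔG = ¥260 trillion; each later round is MPC = 0.58 times the previous.
After 2 rounds: 260 + 150.8 = ΔG·(1 − c^2)/(1 − c) = 260 × (1 − 0.3364)/0.42 = ¥410.8 trillion.

¥410.8 trillion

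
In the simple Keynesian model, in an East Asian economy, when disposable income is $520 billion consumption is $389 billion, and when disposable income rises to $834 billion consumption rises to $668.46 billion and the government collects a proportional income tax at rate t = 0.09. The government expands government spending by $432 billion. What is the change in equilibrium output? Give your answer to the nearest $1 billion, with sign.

MPC = ΔC/ΔYd = (668.46 − 389)/(834 − 520) = 279.46/314 = 0.89.
Expenditure multiplier = 1/(1 − c(1−t)) = 1/(1 − 0.89×0.91) = 1/0.1901 ≈ 5.26.
ΔY = k × ΔG = (+$432 billion) / 0.1901 ≈ +$2,272 billion.

+$2,272 billion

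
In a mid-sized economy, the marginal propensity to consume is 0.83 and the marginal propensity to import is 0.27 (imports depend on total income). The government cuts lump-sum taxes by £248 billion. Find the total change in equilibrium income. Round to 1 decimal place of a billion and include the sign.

+£467.8 billion

A lump-sum tax change of −£248 billion shifts disposable income by +£248 billion; first-round consumption changes by −c × ΔT = −0.83 × (−£248 billion) = +£205.84 billion.
Expenditure multiplier = 1/(1 − c + m) = 1/(1 − 0.83 + 0.27) = 1/0.44 ≈ 2.273.
The tax multiplier is −c × k ≈ −1.886, so ΔY = k × (−c·ΔT) = (+£205.84 billion) / 0.44 ≈ +£467.8 billion.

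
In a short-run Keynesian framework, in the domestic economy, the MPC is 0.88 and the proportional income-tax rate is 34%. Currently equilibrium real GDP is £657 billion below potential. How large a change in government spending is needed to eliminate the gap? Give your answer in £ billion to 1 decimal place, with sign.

Spending multiplier = 1/(1 − c(1−t)) = 1/(1 − 0.88×0.66) = 1/0.4192 ≈ 2.385.
Need ΔY = +£657 billion, so ΔG = ΔY/k = (+£657 billion) × 0.4192 ≈ +£275.4 billion.
The government should increase government spending by £275.4 billion.

+£275.4 billion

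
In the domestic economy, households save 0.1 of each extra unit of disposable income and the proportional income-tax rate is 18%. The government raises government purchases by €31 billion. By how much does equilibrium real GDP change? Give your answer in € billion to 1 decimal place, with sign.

MPC = 1 − MPS = 1 − 0.1 = 0.9.
Spending multiplier = 1/(1 − c(1−t)) = 1/(1 − 0.9×0.82) = 1/0.262 ≈ 3.817.
ΔY = k × ΔG = (+€31 billion) / 0.262 ≈ +€118.3 billion.

+€118.3 billion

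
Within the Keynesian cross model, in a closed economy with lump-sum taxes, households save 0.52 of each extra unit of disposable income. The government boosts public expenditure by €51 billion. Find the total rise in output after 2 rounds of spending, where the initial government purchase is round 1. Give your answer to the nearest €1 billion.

€75 billion

MPC = 1 − MPS = 1 − 0.52 = 0.48.
Round 1 adds ΔG = €51 billion; each later round is MPC = 0.48 times the previous.
After 2 rounds: 51 + 24.48 = ΔG·(1 − c^2)/(1 − c) = 51 × (1 − 0.2304)/0.52 ≈ €75 billion.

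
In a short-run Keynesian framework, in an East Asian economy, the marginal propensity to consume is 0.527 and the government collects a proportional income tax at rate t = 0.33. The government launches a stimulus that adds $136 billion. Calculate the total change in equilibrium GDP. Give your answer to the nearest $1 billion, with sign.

Spending multiplier = 1/(1 − c(1−t)) = 1/(1 − 0.527×0.67) = 1/0.64691 ≈ 1.546.
ΔY = k × ΔG = (+$136 billion) / 0.64691 ≈ +$210 billion.

+$210 billion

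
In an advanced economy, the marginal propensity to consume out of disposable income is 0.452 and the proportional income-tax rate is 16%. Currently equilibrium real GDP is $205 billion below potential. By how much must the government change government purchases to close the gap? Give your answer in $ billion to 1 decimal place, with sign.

+$127.2 billion

Spending multiplier = 1/(1 − c(1−t)) = 1/(1 − 0.452×0.84) = 1/0.62032 ≈ 1.612.
Need ΔY = +$205 billion, so ΔG = ΔY/k = (+$205 billion) × 0.62032 ≈ +$127.2 billion.
The government should increase government purchases by $127.2 billion.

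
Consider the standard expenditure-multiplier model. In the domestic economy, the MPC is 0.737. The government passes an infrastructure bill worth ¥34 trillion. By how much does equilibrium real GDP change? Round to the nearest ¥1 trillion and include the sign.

Spending multiplier = 1/(1 − MPC) = 1/(1 − 0.737) = 1/0.263 ≈ 3.802.
ΔY = k × ΔG = (+¥34 trillion) / 0.263 ≈ +¥129 trillion.

+¥129 trillion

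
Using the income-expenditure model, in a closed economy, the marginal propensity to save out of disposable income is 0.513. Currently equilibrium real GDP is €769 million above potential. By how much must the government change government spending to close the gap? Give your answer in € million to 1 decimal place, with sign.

MPC = 1 − MPS = 1 − 0.513 = 0.487.
Spending multiplier = 1/(1 − MPC) = 1/(1 − 0.487) = 1/0.513 ≈ 1.949.
Need ΔY = −€769 million, so ΔG = ΔY/k = (−€769 million) × 0.513 ≈ −€394.5 million.
The government should cut government spending by €394.5 million.

−€394.5 million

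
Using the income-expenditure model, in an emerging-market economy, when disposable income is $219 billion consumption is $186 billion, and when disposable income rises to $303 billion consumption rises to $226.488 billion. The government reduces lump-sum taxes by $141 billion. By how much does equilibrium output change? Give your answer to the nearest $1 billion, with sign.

MPC = ΔC/ΔYd = (226.488 − 186)/(303 − 219) = 40.488/84 = 0.482.
A lump-sum tax change of −$141 billion shifts disposable income by +$141 billion; first-round consumption changes by −c × ΔT = −0.482 × (−$141 billion) = +$67.962 billion.
Expenditure multiplier = 1/(1 − MPC) = 1/(1 − 0.482) = 1/0.518 ≈ 1.931.
The tax multiplier is −c × k ≈ −0.931, so ΔY = k × (−c·ΔT) = (+$67.962 billion) / 0.518 ≈ +$131 billion.

+$131 billion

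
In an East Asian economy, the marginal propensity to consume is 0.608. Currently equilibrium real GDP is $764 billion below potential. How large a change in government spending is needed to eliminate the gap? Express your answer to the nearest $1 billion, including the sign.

Spending multiplier = 1/(1 − MPC) = 1/(1 − 0.608) = 1/0.392 ≈ 2.551.
Need ΔY = +$764 billion, so ΔG = ΔY/k = (+$764 billion) × 0.392 ≈ +$299 billion.
The government should increase government spending by $299 billion.

+$299 billion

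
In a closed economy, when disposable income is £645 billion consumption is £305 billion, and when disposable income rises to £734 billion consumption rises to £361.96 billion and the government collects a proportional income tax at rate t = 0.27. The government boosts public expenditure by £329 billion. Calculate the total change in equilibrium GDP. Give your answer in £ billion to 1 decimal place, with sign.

MPC = ΔC/ΔYd = (361.96 − 305)/(734 − 645) = 56.96/89 = 0.64.
Spending multiplier = 1/(1 − c(1−t)) = 1/(1 − 0.64×0.73) = 1/0.5328 ≈ 1.877.
ΔY = k × ΔG = (+£329 billion) / 0.5328 ≈ +£617.5 billion.

+£617.5 billion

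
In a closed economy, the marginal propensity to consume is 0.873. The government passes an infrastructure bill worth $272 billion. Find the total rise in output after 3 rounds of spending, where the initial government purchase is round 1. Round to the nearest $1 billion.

Round 1 adds ΔG = $272 billion; each later round is MPC = 0.873 times the previous.
After 3 rounds: 272 + 237.456 + 207.299088 = ΔG·(1 − c^3)/(1 − c) = 272 × (1 − 0.665338617)/0.127 ≈ $717 billion.

$717 billion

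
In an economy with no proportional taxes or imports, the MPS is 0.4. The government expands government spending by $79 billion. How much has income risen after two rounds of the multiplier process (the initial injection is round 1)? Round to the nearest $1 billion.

$126 billion

MPC = 1 − MPS = 1 − 0.4 = 0.6.
Round 1 adds ΔG = $79 billion; each later round is MPC = 0.6 times the previous.
After 2 rounds: 79 + 47.4 = ΔG·(1 − c^2)/(1 − c) = 79 × (1 − 0.36)/0.4 ≈ $126 billion.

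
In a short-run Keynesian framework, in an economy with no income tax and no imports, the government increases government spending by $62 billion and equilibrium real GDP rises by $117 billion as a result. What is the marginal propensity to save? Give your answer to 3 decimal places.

Implied spending multiplier k = ΔY/ΔG = 117/62 ≈ 1.8871.
Since k = 1/(1 − MPC), MPC = 1 − 1/k = 1 − ΔG/ΔY = 1 − 62/117 ≈ 0.470.
MPS = 1 − MPC = 0.530.

0.530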